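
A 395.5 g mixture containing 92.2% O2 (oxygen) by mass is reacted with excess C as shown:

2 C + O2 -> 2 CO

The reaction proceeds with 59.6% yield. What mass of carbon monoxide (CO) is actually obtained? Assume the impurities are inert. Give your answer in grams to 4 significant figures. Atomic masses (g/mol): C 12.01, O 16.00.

Pure O2 available = 395.5 g × 0.922 = 364.65 g.
M(O2) = 2(16.00) = 32.00 g/mol.
M(CO) = 12.01 + 16.00 = 28.01 g/mol.
n(O2) = 364.65 g / 32.00 g/mol = 11.395 mol.
From the equation the O2:CO mole ratio is 1:2, so n(CO) = 11.395 × 2/1 = 22.791 mol.
Mass of CO = 22.791 mol × 28.01 g/mol = 638.37 g.
Actual mass collected = 638.37 g × 0.596 = 380.47 g.

380.5 g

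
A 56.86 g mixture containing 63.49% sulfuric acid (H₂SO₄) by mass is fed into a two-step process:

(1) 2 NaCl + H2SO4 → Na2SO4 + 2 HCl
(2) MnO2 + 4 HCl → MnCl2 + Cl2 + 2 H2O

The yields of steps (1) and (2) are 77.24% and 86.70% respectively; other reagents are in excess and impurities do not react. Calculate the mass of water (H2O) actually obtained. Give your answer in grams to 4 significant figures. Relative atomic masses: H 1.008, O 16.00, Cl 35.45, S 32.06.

4.441 g

Pure H2SO4 = 56.86 × 0.6349 = 36.100 g.
M(H2SO4) = 2(1.008) + 32.06 + 4(16.00) = 98.076 g/mol.
M(H2O) = 2(1.008) + 16.00 = 18.016 g/mol.
n(H2SO4) = 36.100 / 98.076 = 0.36809 mol.
Step 1 (H2SO4:HCl = 1:2): theoretical n(HCl) = 0.73617 mol; at 77.24% yield, n(HCl) = 0.56862 mol.
Step 2 (HCl:H2O = 4:2): theoretical n(H2O) = 0.28431 mol, so theoretical mass = 0.28431 × 18.016 = 5.1221 g.
At 86.70% yield, actual mass of H2O = 5.1221 × 0.8670 = 4.4409 g.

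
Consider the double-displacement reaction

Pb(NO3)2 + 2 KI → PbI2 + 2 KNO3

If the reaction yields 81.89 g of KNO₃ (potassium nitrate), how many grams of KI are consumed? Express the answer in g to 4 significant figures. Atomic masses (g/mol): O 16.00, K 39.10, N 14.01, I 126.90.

134.4 g

M(KNO3) = 39.10 + 14.01 + 3(16.00) = 101.11 g/mol.
M(KI) = 39.10 + 126.90 = 166.00 g/mol.
n(KNO3) = 81.890 g / 101.11 g/mol = 0.80991 mol.
From the equation the KNO3:KI mole ratio is 2:2, so n(KI) = 0.80991 × 2/2 = 0.80991 mol.
Mass of KI = 0.80991 mol × 166.00 g/mol = 134.45 g.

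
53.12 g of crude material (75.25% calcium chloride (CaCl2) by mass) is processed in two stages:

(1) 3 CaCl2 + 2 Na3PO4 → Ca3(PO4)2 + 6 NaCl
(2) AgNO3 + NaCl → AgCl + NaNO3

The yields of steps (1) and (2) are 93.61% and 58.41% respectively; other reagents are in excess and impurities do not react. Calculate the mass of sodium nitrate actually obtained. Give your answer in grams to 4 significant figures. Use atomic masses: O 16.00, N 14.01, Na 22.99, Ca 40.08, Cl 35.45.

33.48 g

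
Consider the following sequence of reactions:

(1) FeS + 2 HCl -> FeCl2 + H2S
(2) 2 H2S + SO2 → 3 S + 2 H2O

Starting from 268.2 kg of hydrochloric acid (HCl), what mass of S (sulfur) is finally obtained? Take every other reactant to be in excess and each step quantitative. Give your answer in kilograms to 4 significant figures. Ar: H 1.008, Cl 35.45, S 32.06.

176.9 kg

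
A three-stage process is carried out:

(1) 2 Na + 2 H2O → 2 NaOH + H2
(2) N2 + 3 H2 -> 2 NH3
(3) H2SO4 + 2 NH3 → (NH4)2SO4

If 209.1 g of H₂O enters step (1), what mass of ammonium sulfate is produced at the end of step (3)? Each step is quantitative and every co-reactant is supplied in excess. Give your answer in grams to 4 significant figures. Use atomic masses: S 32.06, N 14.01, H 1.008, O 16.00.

255.6 g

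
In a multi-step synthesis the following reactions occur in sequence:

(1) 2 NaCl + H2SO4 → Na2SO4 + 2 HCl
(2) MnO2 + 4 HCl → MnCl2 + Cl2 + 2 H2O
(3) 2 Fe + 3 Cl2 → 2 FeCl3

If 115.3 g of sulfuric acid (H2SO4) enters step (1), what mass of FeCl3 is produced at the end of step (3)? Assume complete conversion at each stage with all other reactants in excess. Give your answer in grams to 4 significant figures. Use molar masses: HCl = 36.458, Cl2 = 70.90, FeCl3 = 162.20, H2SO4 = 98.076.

63.56 g

n(H2SO4) = 115.3 / 98.076 = 1.1756 mol.
Reaction (1): H2SO4→HCl ratio 1:2 ⇒ n(HCl) = 2.3512 mol.
Reaction (2): HCl→Cl2 ratio 4:1 ⇒ n(Cl2) = 0.58781 mol.
Reaction (3): Cl2→FeCl3 ratio 3:2 ⇒ n(FeCl3) = 0.39187 mol.
Mass of FeCl3 = 0.39187 × 162.20 = 63.562 g.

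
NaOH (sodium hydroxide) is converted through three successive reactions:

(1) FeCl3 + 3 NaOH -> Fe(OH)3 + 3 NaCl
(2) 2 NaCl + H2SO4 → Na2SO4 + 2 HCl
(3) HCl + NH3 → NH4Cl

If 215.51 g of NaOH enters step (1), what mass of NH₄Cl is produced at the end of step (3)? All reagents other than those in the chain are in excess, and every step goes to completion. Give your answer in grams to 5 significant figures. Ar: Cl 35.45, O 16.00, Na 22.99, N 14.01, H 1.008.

M(NaOH) = 22.99 + 16.00 + 1.008 = 39.998 g/mol.
M(NH4Cl) = 14.01 + 4(1.008) + 35.45 = 53.492 g/mol.
n(NaOH) = 215.51 / 39.998 = 5.38802 mol.
Reaction (1): NaOH→NaCl ratio 3:3 ⇒ n(NaCl) = 5.38802 mol.
Reaction (2): NaCl→HCl ratio 2:2 ⇒ n(HCl) = 5.38802 mol.
Reaction (3): HCl→NH4Cl ratio 1:1 ⇒ n(NH4Cl) = 5.38802 mol.
Mass of NH4Cl = 5.38802 × 53.492 = 288.216 g.

288.22 g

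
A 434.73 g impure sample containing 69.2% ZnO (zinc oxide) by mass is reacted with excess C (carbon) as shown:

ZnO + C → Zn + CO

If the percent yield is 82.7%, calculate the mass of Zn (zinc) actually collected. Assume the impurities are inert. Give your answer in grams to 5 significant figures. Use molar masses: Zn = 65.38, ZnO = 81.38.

199.87 g

Pure ZnO available = 434.73 g × 0.692 = 300.833 g.
n(ZnO) = 300.833 g / 81.38 g/mol = 3.69665 mol.
From the equation the ZnO:Zn mole ratio is 1:1, so n(Zn) = 3.69665 × 1/1 = 3.69665 mol.
Mass of Zn = 3.69665 mol × 65.38 g/mol = 241.687 g.
Actual mass collected = 241.687 g × 0.827 = 199.875 g.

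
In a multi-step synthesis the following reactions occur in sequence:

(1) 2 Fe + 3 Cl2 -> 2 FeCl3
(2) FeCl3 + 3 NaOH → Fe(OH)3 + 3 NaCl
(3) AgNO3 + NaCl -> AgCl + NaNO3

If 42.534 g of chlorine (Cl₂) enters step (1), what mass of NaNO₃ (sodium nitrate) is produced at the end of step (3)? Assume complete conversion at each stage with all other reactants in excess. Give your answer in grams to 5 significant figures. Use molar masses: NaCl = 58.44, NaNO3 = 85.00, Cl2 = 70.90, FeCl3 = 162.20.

n(Cl2) = 42.534 / 70.90 = 0.599915 mol.
Reaction (1): Cl2→FeCl3 ratio 3:2 ⇒ n(FeCl3) = 0.399944 mol.
Reaction (2): FeCl3→NaCl ratio 1:3 ⇒ n(NaCl) = 1.19983 mol.
Reaction (3): NaCl→NaNO3 ratio 1:1 ⇒ n(NaNO3) = 1.19983 mol.
Mass of NaNO3 = 1.19983 × 85.00 = 101.986 g.

101.99 g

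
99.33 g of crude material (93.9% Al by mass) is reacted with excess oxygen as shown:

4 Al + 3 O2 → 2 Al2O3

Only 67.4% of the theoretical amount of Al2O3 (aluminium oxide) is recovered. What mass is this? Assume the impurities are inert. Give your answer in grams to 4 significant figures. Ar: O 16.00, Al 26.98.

118.8 g

Pure Al available = 99.33 g × 0.939 = 93.271 g.
M(Al) = 26.98 g/mol.
M(Al2O3) = 2(26.98) + 3(16.00) = 101.96 g/mol.
n(Al) = 93.271 g / 26.98 g/mol = 3.4570 mol.
From the equation the Al:Al2O3 mole ratio is 4:2, so n(Al2O3) = 3.4570 × 2/4 = 1.7285 mol.
Mass of Al2O3 = 1.7285 mol × 101.96 g/mol = 176.24 g.
Actual mass collected = 176.24 g × 0.674 = 118.79 g.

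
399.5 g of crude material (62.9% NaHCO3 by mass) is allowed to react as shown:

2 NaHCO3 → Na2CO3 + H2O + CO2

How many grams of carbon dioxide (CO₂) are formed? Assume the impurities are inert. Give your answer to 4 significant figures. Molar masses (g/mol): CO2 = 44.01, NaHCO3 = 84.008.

65.82 g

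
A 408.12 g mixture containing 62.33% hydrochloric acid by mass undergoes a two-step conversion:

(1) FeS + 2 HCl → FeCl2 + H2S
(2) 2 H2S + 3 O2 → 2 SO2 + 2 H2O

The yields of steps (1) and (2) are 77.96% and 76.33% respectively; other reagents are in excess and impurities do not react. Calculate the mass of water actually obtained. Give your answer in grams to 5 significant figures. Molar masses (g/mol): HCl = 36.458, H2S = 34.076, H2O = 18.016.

Pure HCl = 408.12 × 0.6233 = 254.381 g.
n(HCl) = 254.381 / 36.458 = 6.97738 mol.
Step 1 (HCl:H2S = 2:1): theoretical n(H2S) = 3.48869 mol; at 77.96% yield, n(H2S) = 2.71978 mol.
Step 2 (H2S:H2O = 2:2): theoretical n(H2O) = 2.71978 mol, so theoretical mass = 2.71978 × 18.016 = 48.9996 g.
At 76.33% yield, actual mass of H2O = 48.9996 × 0.7633 = 37.4014 g.

37.401 g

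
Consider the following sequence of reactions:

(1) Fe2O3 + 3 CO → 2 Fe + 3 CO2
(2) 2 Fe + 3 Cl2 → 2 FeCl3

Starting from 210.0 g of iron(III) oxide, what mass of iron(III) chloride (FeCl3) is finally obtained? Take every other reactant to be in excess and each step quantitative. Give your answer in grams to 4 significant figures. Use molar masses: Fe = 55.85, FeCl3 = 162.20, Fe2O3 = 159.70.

n(Fe2O3) = 210.00 / 159.70 = 1.3150 mol.
Step 1 gives a 1:2 ratio of Fe2O3 to Fe, so n(Fe) = 2.6299 mol.
In step 2 the Fe:FeCl3 ratio is 2:2, so n(FeCl3) = 2.6299 mol.
Mass of FeCl3 = 2.6299 × 162.20 = 426.57 g.

426.6 g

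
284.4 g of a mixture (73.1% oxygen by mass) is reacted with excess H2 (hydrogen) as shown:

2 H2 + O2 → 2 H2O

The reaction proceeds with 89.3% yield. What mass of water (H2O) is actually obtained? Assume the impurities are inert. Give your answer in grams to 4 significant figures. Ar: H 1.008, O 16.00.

209.0 g

Pure O2 available = 284.4 g × 0.731 = 207.90 g.
M(O2) = 2(16.00) = 32.00 g/mol.
M(H2O) = 2(1.008) + 16.00 = 18.016 g/mol.
n(O2) = 207.90 g / 32.00 g/mol = 6.4968 mol.
From the equation the O2:H2O mole ratio is 1:2, so n(H2O) = 6.4968 × 2/1 = 12.994 mol.
Mass of H2O = 12.994 mol × 18.016 g/mol = 234.09 g.
Actual mass collected = 234.09 g × 0.893 = 209.04 g.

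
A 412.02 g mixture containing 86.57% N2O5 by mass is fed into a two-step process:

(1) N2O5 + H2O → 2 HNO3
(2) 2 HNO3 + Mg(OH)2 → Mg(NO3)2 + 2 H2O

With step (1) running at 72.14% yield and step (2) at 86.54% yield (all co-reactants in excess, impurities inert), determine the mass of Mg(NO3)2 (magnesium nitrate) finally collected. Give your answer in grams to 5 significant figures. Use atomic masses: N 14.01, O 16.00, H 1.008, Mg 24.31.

Pure N2O5 = 412.02 × 0.8657 = 356.686 g.
M(N2O5) = 2(14.01) + 5(16.00) = 108.02 g/mol.
M(Mg(NO3)2) = 24.31 + 2(14.01) + 6(16.00) = 148.33 g/mol.
n(N2O5) = 356.686 / 108.02 = 3.30203 mol.
Step 1 (N2O5:HNO3 = 1:2): theoretical n(HNO3) = 6.60407 mol; at 72.14% yield, n(HNO3) = 4.76417 mol.
Step 2 (HNO3:Mg(NO3)2 = 2:1): theoretical n(Mg(NO3)2) = 2.38209 mol, so theoretical mass = 2.38209 × 148.33 = 353.335 g.
At 86.54% yield, actual mass of Mg(NO3)2 = 353.335 × 0.8654 = 305.776 g.

305.78 g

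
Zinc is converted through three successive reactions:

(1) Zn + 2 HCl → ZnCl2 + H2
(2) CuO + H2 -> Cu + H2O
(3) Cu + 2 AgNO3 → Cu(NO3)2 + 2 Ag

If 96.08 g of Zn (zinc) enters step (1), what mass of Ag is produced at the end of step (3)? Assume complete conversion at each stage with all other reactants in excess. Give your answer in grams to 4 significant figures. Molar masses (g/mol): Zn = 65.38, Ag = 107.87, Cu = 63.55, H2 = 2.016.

317.0 g

n(Zn) = 96.08 / 65.38 = 1.4696 mol.
Reaction (1): Zn→H2 ratio 1:1 ⇒ n(H2) = 1.4696 mol.
Reaction (2): H2→Cu ratio 1:1 ⇒ n(Cu) = 1.4696 mol.
Reaction (3): Cu→Ag ratio 1:2 ⇒ n(Ag) = 2.9391 mol.
Mass of Ag = 2.9391 × 107.87 = 317.04 g.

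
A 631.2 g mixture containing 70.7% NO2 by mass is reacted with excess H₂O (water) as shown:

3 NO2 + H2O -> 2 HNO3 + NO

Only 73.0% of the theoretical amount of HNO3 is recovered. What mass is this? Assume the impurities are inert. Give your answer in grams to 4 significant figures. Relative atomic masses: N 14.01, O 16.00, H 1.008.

Pure NO2 available = 631.2 g × 0.707 = 446.26 g.
M(NO2) = 14.01 + 2(16.00) = 46.01 g/mol.
M(HNO3) = 1.008 + 14.01 + 3(16.00) = 63.018 g/mol.
n(NO2) = 446.26 g / 46.01 g/mol = 9.6992 mol.
From the equation the NO2:HNO3 mole ratio is 3:2, so n(HNO3) = 9.6992 × 2/3 = 6.4661 mol.
Mass of HNO3 = 6.4661 mol × 63.018 g/mol = 407.48 g.
Actual mass collected = 407.48 g × 0.730 = 297.46 g.

297.5 g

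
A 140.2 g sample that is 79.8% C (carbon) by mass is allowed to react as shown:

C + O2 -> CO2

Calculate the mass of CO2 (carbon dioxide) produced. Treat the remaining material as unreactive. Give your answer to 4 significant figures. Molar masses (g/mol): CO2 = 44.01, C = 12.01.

Mass of pure C = 140.2 g × 0.798 = 111.88 g.
n(C) = 111.88 g / 12.01 g/mol = 9.3155 mol.
From the equation the C:CO2 mole ratio is 1:1, so n(CO2) = 9.3155 × 1/1 = 9.3155 mol.
Mass of CO2 = 9.3155 mol × 44.01 g/mol = 409.98 g.

410.0 g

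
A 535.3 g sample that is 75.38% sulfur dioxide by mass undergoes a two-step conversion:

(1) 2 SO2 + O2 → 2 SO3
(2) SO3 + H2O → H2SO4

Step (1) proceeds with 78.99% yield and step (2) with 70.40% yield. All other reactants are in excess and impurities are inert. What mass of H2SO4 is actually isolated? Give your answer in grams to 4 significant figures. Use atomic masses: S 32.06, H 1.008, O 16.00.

Pure SO2 = 535.3 × 0.7538 = 403.51 g.
M(SO2) = 32.06 + 2(16.00) = 64.06 g/mol.
M(H2SO4) = 2(1.008) + 32.06 + 4(16.00) = 98.076 g/mol.
n(SO2) = 403.51 / 64.06 = 6.2989 mol.
Step 1 (SO2:SO3 = 2:2): theoretical n(SO3) = 6.2989 mol; at 78.99% yield, n(SO3) = 4.9755 mol.
Step 2 (SO3:H2SO4 = 1:1): theoretical n(H2SO4) = 4.9755 mol, so theoretical mass = 4.9755 × 98.076 = 487.98 g.
At 70.40% yield, actual mass of H2SO4 = 487.98 × 0.7040 = 343.54 g.

343.5 g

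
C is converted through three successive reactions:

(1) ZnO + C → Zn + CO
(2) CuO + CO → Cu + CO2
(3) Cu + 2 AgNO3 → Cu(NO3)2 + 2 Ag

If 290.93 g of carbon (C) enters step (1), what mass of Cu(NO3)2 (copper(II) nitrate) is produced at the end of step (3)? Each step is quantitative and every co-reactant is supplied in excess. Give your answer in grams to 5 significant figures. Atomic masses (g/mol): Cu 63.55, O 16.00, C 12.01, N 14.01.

M(C) = 12.01 g/mol.
M(Cu(NO3)2) = 63.55 + 2(14.01) + 6(16.00) = 187.57 g/mol.
n(C) = 290.93 / 12.01 = 24.2240 mol.
Reaction (1): C→CO ratio 1:1 ⇒ n(CO) = 24.2240 mol.
Reaction (2): CO→Cu ratio 1:1 ⇒ n(Cu) = 24.2240 mol.
Reaction (3): Cu→Cu(NO3)2 ratio 1:1 ⇒ n(Cu(NO3)2) = 24.2240 mol.
Mass of Cu(NO3)2 = 24.2240 × 187.57 = 4543.69 g.

4543.7 g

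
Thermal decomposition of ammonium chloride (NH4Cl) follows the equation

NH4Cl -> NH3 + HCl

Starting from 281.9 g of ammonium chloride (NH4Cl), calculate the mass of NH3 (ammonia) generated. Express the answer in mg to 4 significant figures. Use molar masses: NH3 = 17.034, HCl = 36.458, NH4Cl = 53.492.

89770 mg

n(NH4Cl) = 281.90 g / 53.492 g/mol = 5.2699 mol.
From the equation the NH4Cl:NH3 mole ratio is 1:1, so n(NH3) = 5.2699 × 1/1 = 5.2699 mol.
Mass of NH3 = 5.2699 mol × 17.034 g/mol = 89.768 g.
Converting to mg: 89.768 g = 89770 mg.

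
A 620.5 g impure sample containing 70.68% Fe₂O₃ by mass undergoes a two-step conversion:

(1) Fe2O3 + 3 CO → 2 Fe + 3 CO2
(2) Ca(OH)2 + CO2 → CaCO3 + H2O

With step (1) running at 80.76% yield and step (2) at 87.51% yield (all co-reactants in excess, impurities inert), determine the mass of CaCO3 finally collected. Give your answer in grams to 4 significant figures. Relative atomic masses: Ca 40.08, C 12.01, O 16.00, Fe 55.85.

582.8 g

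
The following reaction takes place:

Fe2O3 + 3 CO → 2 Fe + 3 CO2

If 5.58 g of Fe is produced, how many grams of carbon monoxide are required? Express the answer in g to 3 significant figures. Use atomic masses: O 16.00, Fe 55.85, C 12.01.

4.20 g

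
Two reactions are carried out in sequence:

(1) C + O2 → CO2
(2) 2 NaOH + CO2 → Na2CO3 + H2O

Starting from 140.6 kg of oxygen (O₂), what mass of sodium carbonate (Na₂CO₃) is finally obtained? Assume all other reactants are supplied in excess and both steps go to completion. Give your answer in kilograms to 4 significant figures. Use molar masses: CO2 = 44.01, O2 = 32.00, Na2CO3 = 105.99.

465.7 kg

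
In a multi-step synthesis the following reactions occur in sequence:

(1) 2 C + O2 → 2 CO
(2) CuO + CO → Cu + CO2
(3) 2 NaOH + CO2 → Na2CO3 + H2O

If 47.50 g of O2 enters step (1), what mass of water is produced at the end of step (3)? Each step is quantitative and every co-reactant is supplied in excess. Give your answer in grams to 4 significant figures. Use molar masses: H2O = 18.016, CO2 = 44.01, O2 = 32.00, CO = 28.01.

n(O2) = 47.50 / 32.00 = 1.4844 mol.
Reaction (1): O2→CO ratio 1:2 ⇒ n(CO) = 2.9688 mol.
Reaction (2): CO→CO2 ratio 1:1 ⇒ n(CO2) = 2.9688 mol.
Reaction (3): CO2→H2O ratio 1:1 ⇒ n(H2O) = 2.9688 mol.
Mass of H2O = 2.9688 × 18.016 = 53.485 g.

53.48 g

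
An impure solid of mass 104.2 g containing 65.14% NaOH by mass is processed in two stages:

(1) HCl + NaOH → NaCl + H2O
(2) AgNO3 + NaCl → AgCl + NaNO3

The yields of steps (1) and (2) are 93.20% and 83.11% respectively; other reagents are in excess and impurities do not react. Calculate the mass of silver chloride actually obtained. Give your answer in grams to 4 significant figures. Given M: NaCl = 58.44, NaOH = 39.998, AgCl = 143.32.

Pure NaOH = 104.2 × 0.6514 = 67.876 g.
n(NaOH) = 67.876 / 39.998 = 1.6970 mol.
Step 1 (NaOH:NaCl = 1:1): theoretical n(NaCl) = 1.6970 mol; at 93.20% yield, n(NaCl) = 1.5816 mol.
Step 2 (NaCl:AgCl = 1:1): theoretical n(AgCl) = 1.5816 mol, so theoretical mass = 1.5816 × 143.32 = 226.67 g.
At 83.11% yield, actual mass of AgCl = 226.67 × 0.8311 = 188.39 g.

188.4 g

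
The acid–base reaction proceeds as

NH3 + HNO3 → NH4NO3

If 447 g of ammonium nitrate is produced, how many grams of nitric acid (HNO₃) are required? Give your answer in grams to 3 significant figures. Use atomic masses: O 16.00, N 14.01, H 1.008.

352 g

M(NH4NO3) = 2(14.01) + 4(1.008) + 3(16.00) = 80.052 g/mol.
M(HNO3) = 1.008 + 14.01 + 3(16.00) = 63.018 g/mol.
n(NH4NO3) = 447.0 g / 80.052 g/mol = 5.584 mol.
From the equation the NH4NO3:HNO3 mole ratio is 1:1, so n(HNO3) = 5.584 × 1/1 = 5.584 mol.
Mass of HNO3 = 5.584 mol × 63.018 g/mol = 351.9 g.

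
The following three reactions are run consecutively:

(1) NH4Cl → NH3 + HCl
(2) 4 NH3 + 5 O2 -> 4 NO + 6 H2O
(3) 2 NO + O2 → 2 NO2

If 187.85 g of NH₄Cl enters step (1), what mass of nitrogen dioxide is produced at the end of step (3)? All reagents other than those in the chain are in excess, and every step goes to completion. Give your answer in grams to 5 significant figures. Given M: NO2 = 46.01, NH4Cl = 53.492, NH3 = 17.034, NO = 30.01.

n(NH4Cl) = 187.85 / 53.492 = 3.51174 mol.
Reaction (1): NH4Cl→NH3 ratio 1:1 ⇒ n(NH3) = 3.51174 mol.
Reaction (2): NH3→NO ratio 4:4 ⇒ n(NO) = 3.51174 mol.
Reaction (3): NO→NO2 ratio 2:2 ⇒ n(NO2) = 3.51174 mol.
Mass of NO2 = 3.51174 × 46.01 = 161.575 g.

161.58 g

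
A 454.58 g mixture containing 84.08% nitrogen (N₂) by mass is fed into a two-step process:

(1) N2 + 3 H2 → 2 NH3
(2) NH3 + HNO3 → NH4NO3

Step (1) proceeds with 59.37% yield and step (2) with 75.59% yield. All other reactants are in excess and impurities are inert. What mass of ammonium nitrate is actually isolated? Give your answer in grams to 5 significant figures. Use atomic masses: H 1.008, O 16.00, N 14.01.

Pure N2 = 454.58 × 0.8408 = 382.211 g.
M(N2) = 2(14.01) = 28.02 g/mol.
M(NH4NO3) = 2(14.01) + 4(1.008) + 3(16.00) = 80.052 g/mol.
n(N2) = 382.211 / 28.02 = 13.6406 mol.
Step 1 (N2:NH3 = 1:2): theoretical n(NH3) = 27.2813 mol; at 59.37% yield, n(NH3) = 16.1969 mol.
Step 2 (NH3:NH4NO3 = 1:1): theoretical n(NH4NO3) = 16.1969 mol, so theoretical mass = 16.1969 × 80.052 = 1296.59 g.
At 75.59% yield, actual mass of NH4NO3 = 1296.59 × 0.7559 = 980.096 g.

980.10 g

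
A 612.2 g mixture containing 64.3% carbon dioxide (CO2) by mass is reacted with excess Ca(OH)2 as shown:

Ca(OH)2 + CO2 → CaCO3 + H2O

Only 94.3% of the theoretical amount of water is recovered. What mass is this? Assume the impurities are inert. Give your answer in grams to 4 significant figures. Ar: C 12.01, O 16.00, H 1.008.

152.0 g

Pure CO2 available = 612.2 g × 0.643 = 393.64 g.
M(CO2) = 12.01 + 2(16.00) = 44.01 g/mol.
M(H2O) = 2(1.008) + 16.00 = 18.016 g/mol.
n(CO2) = 393.64 g / 44.01 g/mol = 8.9444 mol.
From the equation the CO2:H2O mole ratio is 1:1, so n(H2O) = 8.9444 × 1/1 = 8.9444 mol.
Mass of H2O = 8.9444 mol × 18.016 g/mol = 161.14 g.
Actual mass collected = 161.14 g × 0.943 = 151.96 g.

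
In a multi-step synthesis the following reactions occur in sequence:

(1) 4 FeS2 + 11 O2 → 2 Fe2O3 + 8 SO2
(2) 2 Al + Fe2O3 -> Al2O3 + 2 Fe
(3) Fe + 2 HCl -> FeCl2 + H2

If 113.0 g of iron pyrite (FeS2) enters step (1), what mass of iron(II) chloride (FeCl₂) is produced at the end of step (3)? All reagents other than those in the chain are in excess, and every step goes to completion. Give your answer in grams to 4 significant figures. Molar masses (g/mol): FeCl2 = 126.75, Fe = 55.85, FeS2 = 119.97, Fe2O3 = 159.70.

119.4 g

n(FeS2) = 113.0 / 119.97 = 0.94190 mol.
Reaction (1): FeS2→Fe2O3 ratio 4:2 ⇒ n(Fe2O3) = 0.47095 mol.
Reaction (2): Fe2O3→Fe ratio 1:2 ⇒ n(Fe) = 0.94190 mol.
Reaction (3): Fe→FeCl2 ratio 1:1 ⇒ n(FeCl2) = 0.94190 mol.
Mass of FeCl2 = 0.94190 × 126.75 = 119.39 g.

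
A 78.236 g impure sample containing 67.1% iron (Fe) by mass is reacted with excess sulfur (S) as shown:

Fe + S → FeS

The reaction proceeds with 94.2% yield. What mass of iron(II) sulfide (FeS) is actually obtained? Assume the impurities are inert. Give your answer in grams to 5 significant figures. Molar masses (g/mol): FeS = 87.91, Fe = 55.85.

77.839 g

Pure Fe available = 78.236 g × 0.671 = 52.4964 g.
n(Fe) = 52.4964 g / 55.85 g/mol = 0.939953 mol.
From the equation the Fe:FeS mole ratio is 1:1, so n(FeS) = 0.939953 × 1/1 = 0.939953 mol.
Mass of FeS = 0.939953 mol × 87.91 g/mol = 82.6312 g.
Actual mass collected = 82.6312 g × 0.942 = 77.8386 g.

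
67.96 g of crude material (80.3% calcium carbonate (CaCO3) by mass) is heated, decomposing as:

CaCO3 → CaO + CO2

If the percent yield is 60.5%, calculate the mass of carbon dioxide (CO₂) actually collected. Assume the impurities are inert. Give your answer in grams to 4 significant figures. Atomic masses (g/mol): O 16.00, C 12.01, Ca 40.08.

Pure CaCO3 available = 67.96 g × 0.803 = 54.572 g.
M(CaCO3) = 40.08 + 12.01 + 3(16.00) = 100.09 g/mol.
M(CO2) = 12.01 + 2(16.00) = 44.01 g/mol.
n(CaCO3) = 54.572 g / 100.09 g/mol = 0.54523 mol.
From the equation the CaCO3:CO2 mole ratio is 1:1, so n(CO2) = 0.54523 × 1/1 = 0.54523 mol.
Mass of CO2 = 0.54523 mol × 44.01 g/mol = 23.995 g.
Actual mass collected = 23.995 g × 0.605 = 14.517 g.

14.52 g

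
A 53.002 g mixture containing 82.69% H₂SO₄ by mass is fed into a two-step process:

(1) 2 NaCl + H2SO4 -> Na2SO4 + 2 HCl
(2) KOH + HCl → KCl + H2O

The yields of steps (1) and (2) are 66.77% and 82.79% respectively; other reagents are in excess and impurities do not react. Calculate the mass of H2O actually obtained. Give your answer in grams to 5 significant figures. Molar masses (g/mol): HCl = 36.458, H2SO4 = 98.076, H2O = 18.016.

Pure H2SO4 = 53.002 × 0.8269 = 43.8274 g.
n(H2SO4) = 43.8274 / 98.076 = 0.446871 mol.
Step 1 (H2SO4:HCl = 1:2): theoretical n(HCl) = 0.893743 mol; at 66.77% yield, n(HCl) = 0.596752 mol.
Step 2 (HCl:H2O = 1:1): theoretical n(H2O) = 0.596752 mol, so theoretical mass = 0.596752 × 18.016 = 10.7511 g.
At 82.79% yield, actual mass of H2O = 10.7511 × 0.8279 = 8.90082 g.

8.9008 g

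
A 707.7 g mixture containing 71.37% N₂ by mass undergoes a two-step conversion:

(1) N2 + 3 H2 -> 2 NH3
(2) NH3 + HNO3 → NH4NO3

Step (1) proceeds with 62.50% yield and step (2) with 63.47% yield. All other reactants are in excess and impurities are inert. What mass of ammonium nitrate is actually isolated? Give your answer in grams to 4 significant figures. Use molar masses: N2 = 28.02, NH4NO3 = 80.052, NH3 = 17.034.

Pure N2 = 707.7 × 0.7137 = 505.09 g.
n(N2) = 505.09 / 28.02 = 18.026 mol.
Step 1 (N2:NH3 = 1:2): theoretical n(NH3) = 36.052 mol; at 62.50% yield, n(NH3) = 22.532 mol.
Step 2 (NH3:NH4NO3 = 1:1): theoretical n(NH4NO3) = 22.532 mol, so theoretical mass = 22.532 × 80.052 = 1803.8 g.
At 63.47% yield, actual mass of NH4NO3 = 1803.8 × 0.6347 = 1144.8 g.

1145 g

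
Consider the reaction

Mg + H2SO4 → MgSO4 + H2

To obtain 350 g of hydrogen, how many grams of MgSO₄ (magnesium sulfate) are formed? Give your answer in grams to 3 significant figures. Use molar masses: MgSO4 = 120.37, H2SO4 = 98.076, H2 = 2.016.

n(H2) = 350.0 g / 2.016 g/mol = 173.6 mol.
From the equation the H2:MgSO4 mole ratio is 1:1, so n(MgSO4) = 173.6 × 1/1 = 173.6 mol.
Mass of MgSO4 = 173.6 mol × 120.37 g/mol = 20900 g.

20900 g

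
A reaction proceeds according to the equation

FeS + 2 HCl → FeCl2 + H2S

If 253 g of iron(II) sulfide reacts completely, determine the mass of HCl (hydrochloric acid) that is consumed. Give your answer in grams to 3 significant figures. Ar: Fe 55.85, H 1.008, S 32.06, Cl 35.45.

210 g

M(FeS) = 55.85 + 32.06 = 87.91 g/mol.
M(HCl) = 1.008 + 35.45 = 36.458 g/mol.
n(FeS) = 253.0 g / 87.91 g/mol = 2.878 mol.
From the equation the FeS:HCl mole ratio is 1:2, so n(HCl) = 2.878 × 2/1 = 5.756 mol.
Mass of HCl = 5.756 mol × 36.458 g/mol = 209.8 g.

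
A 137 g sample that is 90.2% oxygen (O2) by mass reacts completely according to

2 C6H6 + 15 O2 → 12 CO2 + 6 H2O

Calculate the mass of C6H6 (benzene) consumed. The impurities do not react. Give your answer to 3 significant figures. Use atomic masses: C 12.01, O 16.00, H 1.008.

40.2 g

Mass of pure O2 = 137 g × 0.902 = 123.6 g.
M(O2) = 2(16.00) = 32.00 g/mol.
M(C6H6) = 6(12.01) + 6(1.008) = 78.108 g/mol.
n(O2) = 123.6 g / 32.00 g/mol = 3.862 mol.
From the equation the O2:C6H6 mole ratio is 15:2, so n(C6H6) = 3.862 × 2/15 = 0.5149 mol.
Mass of C6H6 = 0.5149 mol × 78.108 g/mol = 40.22 g.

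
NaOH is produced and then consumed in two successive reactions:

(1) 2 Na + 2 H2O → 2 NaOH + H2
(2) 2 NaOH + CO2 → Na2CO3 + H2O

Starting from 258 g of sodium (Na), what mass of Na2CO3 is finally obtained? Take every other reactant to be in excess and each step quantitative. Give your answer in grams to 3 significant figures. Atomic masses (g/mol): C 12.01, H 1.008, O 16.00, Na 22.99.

M(Na) = 22.99 g/mol.
M(Na2CO3) = 2(22.99) + 12.01 + 3(16.00) = 105.99 g/mol.
n(Na) = 258.0 / 22.99 = 11.22 mol.
Step 1 gives a 2:2 ratio of Na to NaOH, so n(NaOH) = 11.22 mol.
In step 2 the NaOH:Na2CO3 ratio is 2:1, so n(Na2CO3) = 5.611 mol.
Mass of Na2CO3 = 5.611 × 105.99 = 594.7 g.

595 g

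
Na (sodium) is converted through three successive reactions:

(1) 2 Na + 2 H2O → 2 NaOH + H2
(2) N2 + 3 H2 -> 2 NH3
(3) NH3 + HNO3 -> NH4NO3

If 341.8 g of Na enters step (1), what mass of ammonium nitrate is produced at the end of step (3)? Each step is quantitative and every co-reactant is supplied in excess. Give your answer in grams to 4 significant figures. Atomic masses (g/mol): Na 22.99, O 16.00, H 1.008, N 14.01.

M(Na) = 22.99 g/mol.
M(NH4NO3) = 2(14.01) + 4(1.008) + 3(16.00) = 80.052 g/mol.
n(Na) = 341.8 / 22.99 = 14.867 mol.
Reaction (1): Na→H2 ratio 2:1 ⇒ n(H2) = 7.4337 mol.
Reaction (2): H2→NH3 ratio 3:2 ⇒ n(NH3) = 4.9558 mol.
Reaction (3): NH3→NH4NO3 ratio 1:1 ⇒ n(NH4NO3) = 4.9558 mol.
Mass of NH4NO3 = 4.9558 × 80.052 = 396.72 g.

396.7 g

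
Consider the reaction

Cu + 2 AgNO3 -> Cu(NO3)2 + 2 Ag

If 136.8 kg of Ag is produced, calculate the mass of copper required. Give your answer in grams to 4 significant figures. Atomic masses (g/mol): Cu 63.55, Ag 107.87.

M(Ag) = 107.87 g/mol.
M(Cu) = 63.55 g/mol.
Convert: 136.8 kg = 136800 g.
n(Ag) = 136800 g / 107.87 g/mol = 1268.2 mol.
From the equation the Ag:Cu mole ratio is 2:1, so n(Cu) = 1268.2 × 1/2 = 634.10 mol.
Mass of Cu = 634.10 mol × 63.55 g/mol = 40297 g.

40300 g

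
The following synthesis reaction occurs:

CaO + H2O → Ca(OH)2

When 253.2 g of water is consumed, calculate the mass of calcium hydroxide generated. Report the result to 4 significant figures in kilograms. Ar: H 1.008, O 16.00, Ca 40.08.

M(H2O) = 2(1.008) + 16.00 = 18.016 g/mol.
M(Ca(OH)2) = 40.08 + 2(16.00) + 2(1.008) = 74.096 g/mol.
n(H2O) = 253.20 g / 18.016 g/mol = 14.054 mol.
From the equation the H2O:Ca(OH)2 mole ratio is 1:1, so n(Ca(OH)2) = 14.054 × 1/1 = 14.054 mol.
Mass of Ca(OH)2 = 14.054 mol × 74.096 g/mol = 1041.4 g.
Converting to kg: 1041.4 g = 1.041 kg.

1.041 kg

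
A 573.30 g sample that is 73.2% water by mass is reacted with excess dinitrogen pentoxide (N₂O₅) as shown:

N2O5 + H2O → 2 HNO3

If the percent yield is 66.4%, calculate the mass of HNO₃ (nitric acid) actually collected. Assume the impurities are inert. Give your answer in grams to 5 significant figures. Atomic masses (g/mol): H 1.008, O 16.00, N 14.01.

Pure H2O available = 573.30 g × 0.732 = 419.656 g.
M(H2O) = 2(1.008) + 16.00 = 18.016 g/mol.
M(HNO3) = 1.008 + 14.01 + 3(16.00) = 63.018 g/mol.
n(H2O) = 419.656 g / 18.016 g/mol = 23.2935 mol.
From the equation the H2O:HNO3 mole ratio is 1:2, so n(HNO3) = 23.2935 × 2/1 = 46.5870 mol.
Mass of HNO3 = 46.5870 mol × 63.018 g/mol = 2935.82 g.
Actual mass collected = 2935.82 g × 0.664 = 1949.38 g.

1949.4 g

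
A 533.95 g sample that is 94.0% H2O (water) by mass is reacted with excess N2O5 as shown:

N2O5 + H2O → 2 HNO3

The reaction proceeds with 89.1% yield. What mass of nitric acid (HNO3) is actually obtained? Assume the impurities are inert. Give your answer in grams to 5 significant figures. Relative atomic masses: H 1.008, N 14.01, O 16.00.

Pure H2O available = 533.95 g × 0.940 = 501.913 g.
M(H2O) = 2(1.008) + 16.00 = 18.016 g/mol.
M(HNO3) = 1.008 + 14.01 + 3(16.00) = 63.018 g/mol.
n(H2O) = 501.913 g / 18.016 g/mol = 27.8593 mol.
From the equation the H2O:HNO3 mole ratio is 1:2, so n(HNO3) = 27.8593 × 2/1 = 55.7186 mol.
Mass of HNO3 = 55.7186 mol × 63.018 g/mol = 3511.27 g.
Actual mass collected = 3511.27 g × 0.891 = 3128.54 g.

3128.5 g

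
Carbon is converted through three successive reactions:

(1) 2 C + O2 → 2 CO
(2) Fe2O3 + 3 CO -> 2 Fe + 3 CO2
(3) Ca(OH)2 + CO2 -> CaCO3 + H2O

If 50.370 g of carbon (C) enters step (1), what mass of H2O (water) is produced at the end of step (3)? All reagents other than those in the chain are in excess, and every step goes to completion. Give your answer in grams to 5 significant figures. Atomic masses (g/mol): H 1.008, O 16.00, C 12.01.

M(C) = 12.01 g/mol.
M(H2O) = 2(1.008) + 16.00 = 18.016 g/mol.
n(C) = 50.370 / 12.01 = 4.19400 mol.
Reaction (1): C→CO ratio 2:2 ⇒ n(CO) = 4.19400 mol.
Reaction (2): CO→CO2 ratio 3:3 ⇒ n(CO2) = 4.19400 mol.
Reaction (3): CO2→H2O ratio 1:1 ⇒ n(H2O) = 4.19400 mol.
Mass of H2O = 4.19400 × 18.016 = 75.5592 g.

75.559 g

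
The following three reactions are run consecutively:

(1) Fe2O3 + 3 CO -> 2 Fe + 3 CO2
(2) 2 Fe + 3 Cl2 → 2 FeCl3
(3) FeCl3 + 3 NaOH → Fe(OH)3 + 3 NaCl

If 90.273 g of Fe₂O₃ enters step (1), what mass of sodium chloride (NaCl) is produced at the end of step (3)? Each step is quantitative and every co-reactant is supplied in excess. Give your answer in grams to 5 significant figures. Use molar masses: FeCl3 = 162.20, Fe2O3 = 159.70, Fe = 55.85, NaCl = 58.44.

198.20 g

n(Fe2O3) = 90.273 / 159.70 = 0.565266 mol.
Reaction (1): Fe2O3→Fe ratio 1:2 ⇒ n(Fe) = 1.13053 mol.
Reaction (2): Fe→FeCl3 ratio 2:2 ⇒ n(FeCl3) = 1.13053 mol.
Reaction (3): FeCl3→NaCl ratio 1:3 ⇒ n(NaCl) = 3.39160 mol.
Mass of NaCl = 3.39160 × 58.44 = 198.205 g.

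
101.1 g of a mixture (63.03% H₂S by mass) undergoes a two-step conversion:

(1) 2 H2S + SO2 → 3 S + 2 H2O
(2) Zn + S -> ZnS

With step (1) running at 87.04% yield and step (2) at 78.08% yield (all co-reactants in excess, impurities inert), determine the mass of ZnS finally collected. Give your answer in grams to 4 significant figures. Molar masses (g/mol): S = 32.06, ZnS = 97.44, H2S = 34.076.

185.8 g

Pure H2S = 101.1 × 0.6303 = 63.723 g.
n(H2S) = 63.723 / 34.076 = 1.8700 mol.
Step 1 (H2S:S = 2:3): theoretical n(S) = 2.8051 mol; at 87.04% yield, n(S) = 2.4415 mol.
Step 2 (S:ZnS = 1:1): theoretical n(ZnS) = 2.4415 mol, so theoretical mass = 2.4415 × 97.44 = 237.90 g.
At 78.08% yield, actual mass of ZnS = 237.90 × 0.7808 = 185.75 g.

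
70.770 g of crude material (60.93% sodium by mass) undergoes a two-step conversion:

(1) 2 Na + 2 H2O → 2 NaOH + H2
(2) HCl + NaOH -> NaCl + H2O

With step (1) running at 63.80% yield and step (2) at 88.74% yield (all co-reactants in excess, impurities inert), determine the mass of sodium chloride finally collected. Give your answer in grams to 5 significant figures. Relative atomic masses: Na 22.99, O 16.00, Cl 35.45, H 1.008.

Pure Na = 70.770 × 0.6093 = 43.1202 g.
M(Na) = 22.99 g/mol.
M(NaCl) = 22.99 + 35.45 = 58.44 g/mol.
n(Na) = 43.1202 / 22.99 = 1.87561 mol.
Step 1 (Na:NaOH = 2:2): theoretical n(NaOH) = 1.87561 mol; at 63.80% yield, n(NaOH) = 1.19664 mol.
Step 2 (NaOH:NaCl = 1:1): theoretical n(NaCl) = 1.19664 mol, so theoretical mass = 1.19664 × 58.44 = 69.9314 g.
At 88.74% yield, actual mass of NaCl = 69.9314 × 0.8874 = 62.0571 g.

62.057 g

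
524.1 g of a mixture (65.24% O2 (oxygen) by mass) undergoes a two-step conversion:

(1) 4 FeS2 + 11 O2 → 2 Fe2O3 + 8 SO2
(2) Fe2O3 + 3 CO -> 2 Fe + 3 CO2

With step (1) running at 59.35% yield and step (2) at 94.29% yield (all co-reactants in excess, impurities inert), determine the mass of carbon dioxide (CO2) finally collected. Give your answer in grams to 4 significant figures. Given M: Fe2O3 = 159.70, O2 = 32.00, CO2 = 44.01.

Pure O2 = 524.1 × 0.6524 = 341.92 g.
n(O2) = 341.92 / 32.00 = 10.685 mol.
Step 1 (O2:Fe2O3 = 11:2): theoretical n(Fe2O3) = 1.9427 mol; at 59.35% yield, n(Fe2O3) = 1.1530 mol.
Step 2 (Fe2O3:CO2 = 1:3): theoretical n(CO2) = 3.4591 mol, so theoretical mass = 3.4591 × 44.01 = 152.23 g.
At 94.29% yield, actual mass of CO2 = 152.23 × 0.9429 = 143.54 g.

143.5 g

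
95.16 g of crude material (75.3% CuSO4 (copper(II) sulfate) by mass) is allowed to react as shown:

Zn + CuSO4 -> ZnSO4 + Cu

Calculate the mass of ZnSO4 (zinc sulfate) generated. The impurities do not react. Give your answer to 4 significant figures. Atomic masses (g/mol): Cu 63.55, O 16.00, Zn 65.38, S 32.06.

72.48 g

Mass of pure CuSO4 = 95.16 g × 0.753 = 71.655 g.
M(CuSO4) = 63.55 + 32.06 + 4(16.00) = 159.61 g/mol.
M(ZnSO4) = 65.38 + 32.06 + 4(16.00) = 161.44 g/mol.
n(CuSO4) = 71.655 g / 159.61 g/mol = 0.44894 mol.
From the equation the CuSO4:ZnSO4 mole ratio is 1:1, so n(ZnSO4) = 0.44894 × 1/1 = 0.44894 mol.
Mass of ZnSO4 = 0.44894 mol × 161.44 g/mol = 72.477 g.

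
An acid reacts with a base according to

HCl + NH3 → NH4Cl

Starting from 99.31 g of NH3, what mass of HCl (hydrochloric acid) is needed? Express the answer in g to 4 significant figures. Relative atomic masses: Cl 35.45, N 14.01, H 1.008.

212.6 g

M(NH3) = 14.01 + 3(1.008) = 17.034 g/mol.
M(HCl) = 1.008 + 35.45 = 36.458 g/mol.
n(NH3) = 99.310 g / 17.034 g/mol = 5.8301 mol.
From the equation the NH3:HCl mole ratio is 1:1, so n(HCl) = 5.8301 × 1/1 = 5.8301 mol.
Mass of HCl = 5.8301 mol × 36.458 g/mol = 212.55 g.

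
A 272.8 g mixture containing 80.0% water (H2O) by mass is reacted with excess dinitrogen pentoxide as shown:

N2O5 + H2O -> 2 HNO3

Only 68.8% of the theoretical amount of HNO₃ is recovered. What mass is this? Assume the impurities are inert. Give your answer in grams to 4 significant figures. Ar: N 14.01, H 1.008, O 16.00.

Pure H2O available = 272.8 g × 0.800 = 218.24 g.
M(H2O) = 2(1.008) + 16.00 = 18.016 g/mol.
M(HNO3) = 1.008 + 14.01 + 3(16.00) = 63.018 g/mol.
n(H2O) = 218.24 g / 18.016 g/mol = 12.114 mol.
From the equation the H2O:HNO3 mole ratio is 1:2, so n(HNO3) = 12.114 × 2/1 = 24.227 mol.
Mass of HNO3 = 24.227 mol × 63.018 g/mol = 1526.8 g.
Actual mass collected = 1526.8 g × 0.688 = 1050.4 g.

1050 g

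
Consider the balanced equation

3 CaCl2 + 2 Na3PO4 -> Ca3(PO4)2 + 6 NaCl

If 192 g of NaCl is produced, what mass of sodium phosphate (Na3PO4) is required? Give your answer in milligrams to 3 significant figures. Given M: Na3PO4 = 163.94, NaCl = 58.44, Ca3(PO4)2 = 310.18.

180000 mg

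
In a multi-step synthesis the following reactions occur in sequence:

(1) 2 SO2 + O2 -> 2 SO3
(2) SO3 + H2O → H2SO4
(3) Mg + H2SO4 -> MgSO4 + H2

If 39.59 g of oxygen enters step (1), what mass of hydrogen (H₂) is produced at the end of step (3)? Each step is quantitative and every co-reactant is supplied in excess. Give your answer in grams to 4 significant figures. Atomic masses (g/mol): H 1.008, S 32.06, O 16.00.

4.988 g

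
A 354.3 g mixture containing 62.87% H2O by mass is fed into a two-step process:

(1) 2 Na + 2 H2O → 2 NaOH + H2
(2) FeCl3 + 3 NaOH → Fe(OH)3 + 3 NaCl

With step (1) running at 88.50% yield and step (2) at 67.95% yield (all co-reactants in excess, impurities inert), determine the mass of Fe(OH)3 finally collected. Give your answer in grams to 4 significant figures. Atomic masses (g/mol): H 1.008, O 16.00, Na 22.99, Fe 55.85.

264.9 g

Pure H2O = 354.3 × 0.6287 = 222.75 g.
M(H2O) = 2(1.008) + 16.00 = 18.016 g/mol.
M(Fe(OH)3) = 55.85 + 3(16.00) + 3(1.008) = 106.874 g/mol.
n(H2O) = 222.75 / 18.016 = 12.364 mol.
Step 1 (H2O:NaOH = 2:2): theoretical n(NaOH) = 12.364 mol; at 88.50% yield, n(NaOH) = 10.942 mol.
Step 2 (NaOH:Fe(OH)3 = 3:1): theoretical n(Fe(OH)3) = 3.6474 mol, so theoretical mass = 3.6474 × 106.874 = 389.81 g.
At 67.95% yield, actual mass of Fe(OH)3 = 389.81 × 0.6795 = 264.87 g.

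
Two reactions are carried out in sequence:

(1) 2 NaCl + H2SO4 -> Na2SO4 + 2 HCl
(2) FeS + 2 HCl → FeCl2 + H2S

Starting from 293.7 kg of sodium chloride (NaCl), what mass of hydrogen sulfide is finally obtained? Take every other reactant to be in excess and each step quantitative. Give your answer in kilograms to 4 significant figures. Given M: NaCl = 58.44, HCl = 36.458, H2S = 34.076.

85.63 kg

293.7 kg = 293700 g.
n(NaCl) = 293700 / 58.44 = 5025.7 mol.
Step 1 gives a 2:2 ratio of NaCl to HCl, so n(HCl) = 5025.7 mol.
In step 2 the HCl:H2S ratio is 2:1, so n(H2S) = 2512.8 mol.
Mass of H2S = 2512.8 × 34.076 = 85627 g = 85.63 kg.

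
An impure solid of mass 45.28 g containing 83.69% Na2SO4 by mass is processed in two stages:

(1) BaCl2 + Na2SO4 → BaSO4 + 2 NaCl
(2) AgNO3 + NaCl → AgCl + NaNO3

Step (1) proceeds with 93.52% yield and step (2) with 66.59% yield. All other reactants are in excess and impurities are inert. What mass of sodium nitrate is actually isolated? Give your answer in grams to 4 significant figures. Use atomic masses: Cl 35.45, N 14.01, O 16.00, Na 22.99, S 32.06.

Pure Na2SO4 = 45.28 × 0.8369 = 37.895 g.
M(Na2SO4) = 2(22.99) + 32.06 + 4(16.00) = 142.04 g/mol.
M(NaNO3) = 22.99 + 14.01 + 3(16.00) = 85.00 g/mol.
n(Na2SO4) = 37.895 / 142.04 = 0.26679 mol.
Step 1 (Na2SO4:NaCl = 1:2): theoretical n(NaCl) = 0.53358 mol; at 93.52% yield, n(NaCl) = 0.49900 mol.
Step 2 (NaCl:NaNO3 = 1:1): theoretical n(NaNO3) = 0.49900 mol, so theoretical mass = 0.49900 × 85.00 = 42.415 g.
At 66.59% yield, actual mass of NaNO3 = 42.415 × 0.6659 = 28.244 g.

28.24 g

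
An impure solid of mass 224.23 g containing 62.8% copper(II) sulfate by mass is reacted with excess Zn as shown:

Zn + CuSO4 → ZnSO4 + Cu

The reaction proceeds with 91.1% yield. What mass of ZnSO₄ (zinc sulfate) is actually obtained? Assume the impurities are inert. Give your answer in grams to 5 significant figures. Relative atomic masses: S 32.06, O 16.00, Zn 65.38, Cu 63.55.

Pure CuSO4 available = 224.23 g × 0.628 = 140.816 g.
M(CuSO4) = 63.55 + 32.06 + 4(16.00) = 159.61 g/mol.
M(ZnSO4) = 65.38 + 32.06 + 4(16.00) = 161.44 g/mol.
n(CuSO4) = 140.816 g / 159.61 g/mol = 0.882253 mol.
From the equation the CuSO4:ZnSO4 mole ratio is 1:1, so n(ZnSO4) = 0.882253 × 1/1 = 0.882253 mol.
Mass of ZnSO4 = 0.882253 mol × 161.44 g/mol = 142.431 g.
Actual mass collected = 142.431 g × 0.911 = 129.755 g.

129.75 g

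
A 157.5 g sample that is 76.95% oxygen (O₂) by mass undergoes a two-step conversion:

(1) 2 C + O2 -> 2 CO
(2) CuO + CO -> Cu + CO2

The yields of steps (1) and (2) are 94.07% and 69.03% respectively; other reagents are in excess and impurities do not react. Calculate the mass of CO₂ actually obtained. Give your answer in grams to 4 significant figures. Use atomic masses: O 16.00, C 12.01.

216.5 g

Pure O2 = 157.5 × 0.7695 = 121.20 g.
M(O2) = 2(16.00) = 32.00 g/mol.
M(CO2) = 12.01 + 2(16.00) = 44.01 g/mol.
n(O2) = 121.20 / 32.00 = 3.7874 mol.
Step 1 (O2:CO = 1:2): theoretical n(CO) = 7.5748 mol; at 94.07% yield, n(CO) = 7.1256 mol.
Step 2 (CO:CO2 = 1:1): theoretical n(CO2) = 7.1256 mol, so theoretical mass = 7.1256 × 44.01 = 313.60 g.
At 69.03% yield, actual mass of CO2 = 313.60 × 0.6903 = 216.48 g.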